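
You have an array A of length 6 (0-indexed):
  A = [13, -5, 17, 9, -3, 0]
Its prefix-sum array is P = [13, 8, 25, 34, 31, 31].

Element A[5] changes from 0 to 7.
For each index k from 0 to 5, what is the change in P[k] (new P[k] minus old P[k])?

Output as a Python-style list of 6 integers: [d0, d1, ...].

Element change: A[5] 0 -> 7, delta = 7
For k < 5: P[k] unchanged, delta_P[k] = 0
For k >= 5: P[k] shifts by exactly 7
Delta array: [0, 0, 0, 0, 0, 7]

Answer: [0, 0, 0, 0, 0, 7]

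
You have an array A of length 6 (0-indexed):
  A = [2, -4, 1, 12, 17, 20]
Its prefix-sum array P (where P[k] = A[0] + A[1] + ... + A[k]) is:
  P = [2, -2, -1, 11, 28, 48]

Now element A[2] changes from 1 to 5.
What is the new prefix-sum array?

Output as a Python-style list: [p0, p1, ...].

Change: A[2] 1 -> 5, delta = 4
P[k] for k < 2: unchanged (A[2] not included)
P[k] for k >= 2: shift by delta = 4
  P[0] = 2 + 0 = 2
  P[1] = -2 + 0 = -2
  P[2] = -1 + 4 = 3
  P[3] = 11 + 4 = 15
  P[4] = 28 + 4 = 32
  P[5] = 48 + 4 = 52

Answer: [2, -2, 3, 15, 32, 52]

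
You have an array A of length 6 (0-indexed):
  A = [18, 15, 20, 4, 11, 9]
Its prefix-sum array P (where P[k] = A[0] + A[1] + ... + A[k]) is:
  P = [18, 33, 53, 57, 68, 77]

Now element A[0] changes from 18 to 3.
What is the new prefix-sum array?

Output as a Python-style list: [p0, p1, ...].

Change: A[0] 18 -> 3, delta = -15
P[k] for k < 0: unchanged (A[0] not included)
P[k] for k >= 0: shift by delta = -15
  P[0] = 18 + -15 = 3
  P[1] = 33 + -15 = 18
  P[2] = 53 + -15 = 38
  P[3] = 57 + -15 = 42
  P[4] = 68 + -15 = 53
  P[5] = 77 + -15 = 62

Answer: [3, 18, 38, 42, 53, 62]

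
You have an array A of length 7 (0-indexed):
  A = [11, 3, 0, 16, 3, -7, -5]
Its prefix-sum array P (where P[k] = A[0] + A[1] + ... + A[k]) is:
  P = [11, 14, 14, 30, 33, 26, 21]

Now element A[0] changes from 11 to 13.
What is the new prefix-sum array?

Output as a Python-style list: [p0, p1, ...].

Change: A[0] 11 -> 13, delta = 2
P[k] for k < 0: unchanged (A[0] not included)
P[k] for k >= 0: shift by delta = 2
  P[0] = 11 + 2 = 13
  P[1] = 14 + 2 = 16
  P[2] = 14 + 2 = 16
  P[3] = 30 + 2 = 32
  P[4] = 33 + 2 = 35
  P[5] = 26 + 2 = 28
  P[6] = 21 + 2 = 23

Answer: [13, 16, 16, 32, 35, 28, 23]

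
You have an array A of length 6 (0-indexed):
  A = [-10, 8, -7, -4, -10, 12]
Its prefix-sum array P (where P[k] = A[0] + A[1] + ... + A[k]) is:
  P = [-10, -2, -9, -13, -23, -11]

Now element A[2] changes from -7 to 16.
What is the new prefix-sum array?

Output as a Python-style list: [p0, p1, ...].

Answer: [-10, -2, 14, 10, 0, 12]

Derivation:
Change: A[2] -7 -> 16, delta = 23
P[k] for k < 2: unchanged (A[2] not included)
P[k] for k >= 2: shift by delta = 23
  P[0] = -10 + 0 = -10
  P[1] = -2 + 0 = -2
  P[2] = -9 + 23 = 14
  P[3] = -13 + 23 = 10
  P[4] = -23 + 23 = 0
  P[5] = -11 + 23 = 12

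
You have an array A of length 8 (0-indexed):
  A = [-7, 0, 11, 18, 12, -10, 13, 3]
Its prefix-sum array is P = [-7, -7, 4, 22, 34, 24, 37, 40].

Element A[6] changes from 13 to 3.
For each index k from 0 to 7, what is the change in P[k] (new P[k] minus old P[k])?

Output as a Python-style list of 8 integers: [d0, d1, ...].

Answer: [0, 0, 0, 0, 0, 0, -10, -10]

Derivation:
Element change: A[6] 13 -> 3, delta = -10
For k < 6: P[k] unchanged, delta_P[k] = 0
For k >= 6: P[k] shifts by exactly -10
Delta array: [0, 0, 0, 0, 0, 0, -10, -10]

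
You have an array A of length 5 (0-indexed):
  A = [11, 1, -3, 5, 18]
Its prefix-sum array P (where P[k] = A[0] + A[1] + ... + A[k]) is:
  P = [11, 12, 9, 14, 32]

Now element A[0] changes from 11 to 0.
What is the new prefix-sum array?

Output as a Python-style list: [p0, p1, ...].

Answer: [0, 1, -2, 3, 21]

Derivation:
Change: A[0] 11 -> 0, delta = -11
P[k] for k < 0: unchanged (A[0] not included)
P[k] for k >= 0: shift by delta = -11
  P[0] = 11 + -11 = 0
  P[1] = 12 + -11 = 1
  P[2] = 9 + -11 = -2
  P[3] = 14 + -11 = 3
  P[4] = 32 + -11 = 21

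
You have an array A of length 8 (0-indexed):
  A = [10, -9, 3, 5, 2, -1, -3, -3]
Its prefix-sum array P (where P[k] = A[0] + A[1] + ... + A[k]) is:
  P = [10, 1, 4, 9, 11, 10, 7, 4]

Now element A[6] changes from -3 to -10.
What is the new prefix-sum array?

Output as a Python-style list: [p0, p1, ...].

Change: A[6] -3 -> -10, delta = -7
P[k] for k < 6: unchanged (A[6] not included)
P[k] for k >= 6: shift by delta = -7
  P[0] = 10 + 0 = 10
  P[1] = 1 + 0 = 1
  P[2] = 4 + 0 = 4
  P[3] = 9 + 0 = 9
  P[4] = 11 + 0 = 11
  P[5] = 10 + 0 = 10
  P[6] = 7 + -7 = 0
  P[7] = 4 + -7 = -3

Answer: [10, 1, 4, 9, 11, 10, 0, -3]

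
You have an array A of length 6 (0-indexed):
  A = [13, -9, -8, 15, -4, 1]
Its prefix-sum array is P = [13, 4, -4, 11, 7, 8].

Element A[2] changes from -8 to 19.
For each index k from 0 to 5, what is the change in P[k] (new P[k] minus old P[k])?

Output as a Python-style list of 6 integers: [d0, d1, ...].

Answer: [0, 0, 27, 27, 27, 27]

Derivation:
Element change: A[2] -8 -> 19, delta = 27
For k < 2: P[k] unchanged, delta_P[k] = 0
For k >= 2: P[k] shifts by exactly 27
Delta array: [0, 0, 27, 27, 27, 27]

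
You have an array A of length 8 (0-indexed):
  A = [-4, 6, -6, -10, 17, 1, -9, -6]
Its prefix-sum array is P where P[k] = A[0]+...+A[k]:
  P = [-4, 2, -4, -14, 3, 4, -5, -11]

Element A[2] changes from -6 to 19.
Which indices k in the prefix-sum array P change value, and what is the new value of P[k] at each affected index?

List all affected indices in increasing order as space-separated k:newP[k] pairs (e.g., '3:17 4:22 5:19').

Answer: 2:21 3:11 4:28 5:29 6:20 7:14

Derivation:
P[k] = A[0] + ... + A[k]
P[k] includes A[2] iff k >= 2
Affected indices: 2, 3, ..., 7; delta = 25
  P[2]: -4 + 25 = 21
  P[3]: -14 + 25 = 11
  P[4]: 3 + 25 = 28
  P[5]: 4 + 25 = 29
  P[6]: -5 + 25 = 20
  P[7]: -11 + 25 = 14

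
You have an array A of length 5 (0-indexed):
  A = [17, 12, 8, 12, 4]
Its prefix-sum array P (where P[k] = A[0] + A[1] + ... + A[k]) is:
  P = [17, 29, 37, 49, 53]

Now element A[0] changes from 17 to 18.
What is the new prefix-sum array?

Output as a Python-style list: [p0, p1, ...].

Change: A[0] 17 -> 18, delta = 1
P[k] for k < 0: unchanged (A[0] not included)
P[k] for k >= 0: shift by delta = 1
  P[0] = 17 + 1 = 18
  P[1] = 29 + 1 = 30
  P[2] = 37 + 1 = 38
  P[3] = 49 + 1 = 50
  P[4] = 53 + 1 = 54

Answer: [18, 30, 38, 50, 54]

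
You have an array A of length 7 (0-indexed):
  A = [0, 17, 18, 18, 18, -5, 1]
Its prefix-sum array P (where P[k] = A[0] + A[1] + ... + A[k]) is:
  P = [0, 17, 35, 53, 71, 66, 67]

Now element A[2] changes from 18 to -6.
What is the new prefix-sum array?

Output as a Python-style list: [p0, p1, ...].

Change: A[2] 18 -> -6, delta = -24
P[k] for k < 2: unchanged (A[2] not included)
P[k] for k >= 2: shift by delta = -24
  P[0] = 0 + 0 = 0
  P[1] = 17 + 0 = 17
  P[2] = 35 + -24 = 11
  P[3] = 53 + -24 = 29
  P[4] = 71 + -24 = 47
  P[5] = 66 + -24 = 42
  P[6] = 67 + -24 = 43

Answer: [0, 17, 11, 29, 47, 42, 43]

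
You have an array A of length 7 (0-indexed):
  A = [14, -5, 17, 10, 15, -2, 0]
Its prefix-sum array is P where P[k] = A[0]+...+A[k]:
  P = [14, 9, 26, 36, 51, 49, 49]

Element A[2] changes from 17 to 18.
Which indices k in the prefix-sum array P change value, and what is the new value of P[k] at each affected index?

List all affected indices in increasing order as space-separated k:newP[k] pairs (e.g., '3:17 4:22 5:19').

Answer: 2:27 3:37 4:52 5:50 6:50

Derivation:
P[k] = A[0] + ... + A[k]
P[k] includes A[2] iff k >= 2
Affected indices: 2, 3, ..., 6; delta = 1
  P[2]: 26 + 1 = 27
  P[3]: 36 + 1 = 37
  P[4]: 51 + 1 = 52
  P[5]: 49 + 1 = 50
  P[6]: 49 + 1 = 50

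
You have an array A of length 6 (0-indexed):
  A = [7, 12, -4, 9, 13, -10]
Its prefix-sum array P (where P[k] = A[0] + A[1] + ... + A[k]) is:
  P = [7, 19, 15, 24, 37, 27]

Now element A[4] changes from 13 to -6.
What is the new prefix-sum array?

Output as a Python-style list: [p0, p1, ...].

Change: A[4] 13 -> -6, delta = -19
P[k] for k < 4: unchanged (A[4] not included)
P[k] for k >= 4: shift by delta = -19
  P[0] = 7 + 0 = 7
  P[1] = 19 + 0 = 19
  P[2] = 15 + 0 = 15
  P[3] = 24 + 0 = 24
  P[4] = 37 + -19 = 18
  P[5] = 27 + -19 = 8

Answer: [7, 19, 15, 24, 18, 8]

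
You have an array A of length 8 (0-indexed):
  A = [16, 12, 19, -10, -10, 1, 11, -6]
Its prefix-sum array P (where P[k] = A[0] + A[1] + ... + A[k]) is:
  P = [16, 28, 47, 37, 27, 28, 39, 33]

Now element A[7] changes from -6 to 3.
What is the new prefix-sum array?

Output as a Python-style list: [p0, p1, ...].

Answer: [16, 28, 47, 37, 27, 28, 39, 42]

Derivation:
Change: A[7] -6 -> 3, delta = 9
P[k] for k < 7: unchanged (A[7] not included)
P[k] for k >= 7: shift by delta = 9
  P[0] = 16 + 0 = 16
  P[1] = 28 + 0 = 28
  P[2] = 47 + 0 = 47
  P[3] = 37 + 0 = 37
  P[4] = 27 + 0 = 27
  P[5] = 28 + 0 = 28
  P[6] = 39 + 0 = 39
  P[7] = 33 + 9 = 42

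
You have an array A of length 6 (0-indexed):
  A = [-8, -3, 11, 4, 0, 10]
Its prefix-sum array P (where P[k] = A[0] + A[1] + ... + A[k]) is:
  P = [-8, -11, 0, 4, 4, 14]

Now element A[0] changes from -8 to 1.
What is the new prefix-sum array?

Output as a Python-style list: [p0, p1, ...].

Answer: [1, -2, 9, 13, 13, 23]

Derivation:
Change: A[0] -8 -> 1, delta = 9
P[k] for k < 0: unchanged (A[0] not included)
P[k] for k >= 0: shift by delta = 9
  P[0] = -8 + 9 = 1
  P[1] = -11 + 9 = -2
  P[2] = 0 + 9 = 9
  P[3] = 4 + 9 = 13
  P[4] = 4 + 9 = 13
  P[5] = 14 + 9 = 23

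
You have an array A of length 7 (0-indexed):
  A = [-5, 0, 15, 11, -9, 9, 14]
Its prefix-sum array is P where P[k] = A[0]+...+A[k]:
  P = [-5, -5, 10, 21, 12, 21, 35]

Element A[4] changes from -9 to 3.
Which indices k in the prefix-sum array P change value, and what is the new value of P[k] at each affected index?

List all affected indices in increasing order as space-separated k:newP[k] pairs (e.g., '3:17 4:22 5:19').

Answer: 4:24 5:33 6:47

Derivation:
P[k] = A[0] + ... + A[k]
P[k] includes A[4] iff k >= 4
Affected indices: 4, 5, ..., 6; delta = 12
  P[4]: 12 + 12 = 24
  P[5]: 21 + 12 = 33
  P[6]: 35 + 12 = 47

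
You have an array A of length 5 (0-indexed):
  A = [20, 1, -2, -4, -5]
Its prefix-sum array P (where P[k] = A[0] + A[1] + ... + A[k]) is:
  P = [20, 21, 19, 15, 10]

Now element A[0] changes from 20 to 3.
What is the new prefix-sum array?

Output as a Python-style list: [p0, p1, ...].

Answer: [3, 4, 2, -2, -7]

Derivation:
Change: A[0] 20 -> 3, delta = -17
P[k] for k < 0: unchanged (A[0] not included)
P[k] for k >= 0: shift by delta = -17
  P[0] = 20 + -17 = 3
  P[1] = 21 + -17 = 4
  P[2] = 19 + -17 = 2
  P[3] = 15 + -17 = -2
  P[4] = 10 + -17 = -7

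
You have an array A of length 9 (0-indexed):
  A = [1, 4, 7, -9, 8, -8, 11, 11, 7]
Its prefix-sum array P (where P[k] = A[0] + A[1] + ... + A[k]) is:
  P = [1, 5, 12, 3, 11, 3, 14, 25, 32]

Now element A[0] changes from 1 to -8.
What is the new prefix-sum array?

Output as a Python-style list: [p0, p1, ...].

Answer: [-8, -4, 3, -6, 2, -6, 5, 16, 23]

Derivation:
Change: A[0] 1 -> -8, delta = -9
P[k] for k < 0: unchanged (A[0] not included)
P[k] for k >= 0: shift by delta = -9
  P[0] = 1 + -9 = -8
  P[1] = 5 + -9 = -4
  P[2] = 12 + -9 = 3
  P[3] = 3 + -9 = -6
  P[4] = 11 + -9 = 2
  P[5] = 3 + -9 = -6
  P[6] = 14 + -9 = 5
  P[7] = 25 + -9 = 16
  P[8] = 32 + -9 = 23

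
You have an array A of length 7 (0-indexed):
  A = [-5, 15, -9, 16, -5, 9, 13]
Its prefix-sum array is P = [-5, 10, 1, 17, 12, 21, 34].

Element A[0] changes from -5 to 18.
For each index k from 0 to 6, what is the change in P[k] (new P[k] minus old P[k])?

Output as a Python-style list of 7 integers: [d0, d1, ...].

Element change: A[0] -5 -> 18, delta = 23
For k < 0: P[k] unchanged, delta_P[k] = 0
For k >= 0: P[k] shifts by exactly 23
Delta array: [23, 23, 23, 23, 23, 23, 23]

Answer: [23, 23, 23, 23, 23, 23, 23]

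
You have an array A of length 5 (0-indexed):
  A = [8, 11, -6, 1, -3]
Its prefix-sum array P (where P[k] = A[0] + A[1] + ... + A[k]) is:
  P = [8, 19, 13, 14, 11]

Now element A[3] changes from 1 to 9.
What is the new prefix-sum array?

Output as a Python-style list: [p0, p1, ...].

Change: A[3] 1 -> 9, delta = 8
P[k] for k < 3: unchanged (A[3] not included)
P[k] for k >= 3: shift by delta = 8
  P[0] = 8 + 0 = 8
  P[1] = 19 + 0 = 19
  P[2] = 13 + 0 = 13
  P[3] = 14 + 8 = 22
  P[4] = 11 + 8 = 19

Answer: [8, 19, 13, 22, 19]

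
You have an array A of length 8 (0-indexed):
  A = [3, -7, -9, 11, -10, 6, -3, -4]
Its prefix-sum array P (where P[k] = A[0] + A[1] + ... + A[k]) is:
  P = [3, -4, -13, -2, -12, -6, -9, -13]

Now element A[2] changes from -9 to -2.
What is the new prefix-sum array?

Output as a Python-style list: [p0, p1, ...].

Change: A[2] -9 -> -2, delta = 7
P[k] for k < 2: unchanged (A[2] not included)
P[k] for k >= 2: shift by delta = 7
  P[0] = 3 + 0 = 3
  P[1] = -4 + 0 = -4
  P[2] = -13 + 7 = -6
  P[3] = -2 + 7 = 5
  P[4] = -12 + 7 = -5
  P[5] = -6 + 7 = 1
  P[6] = -9 + 7 = -2
  P[7] = -13 + 7 = -6

Answer: [3, -4, -6, 5, -5, 1, -2, -6]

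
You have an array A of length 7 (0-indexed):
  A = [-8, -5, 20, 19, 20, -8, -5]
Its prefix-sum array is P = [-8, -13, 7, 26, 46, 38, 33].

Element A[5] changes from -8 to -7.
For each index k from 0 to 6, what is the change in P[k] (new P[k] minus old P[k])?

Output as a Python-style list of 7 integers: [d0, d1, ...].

Element change: A[5] -8 -> -7, delta = 1
For k < 5: P[k] unchanged, delta_P[k] = 0
For k >= 5: P[k] shifts by exactly 1
Delta array: [0, 0, 0, 0, 0, 1, 1]

Answer: [0, 0, 0, 0, 0, 1, 1]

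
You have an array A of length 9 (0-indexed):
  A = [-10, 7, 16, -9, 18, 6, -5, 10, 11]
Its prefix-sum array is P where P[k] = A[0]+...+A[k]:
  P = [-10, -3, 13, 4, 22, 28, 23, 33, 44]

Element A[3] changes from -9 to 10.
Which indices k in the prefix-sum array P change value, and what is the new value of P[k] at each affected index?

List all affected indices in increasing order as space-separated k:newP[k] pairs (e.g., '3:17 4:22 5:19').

Answer: 3:23 4:41 5:47 6:42 7:52 8:63

Derivation:
P[k] = A[0] + ... + A[k]
P[k] includes A[3] iff k >= 3
Affected indices: 3, 4, ..., 8; delta = 19
  P[3]: 4 + 19 = 23
  P[4]: 22 + 19 = 41
  P[5]: 28 + 19 = 47
  P[6]: 23 + 19 = 42
  P[7]: 33 + 19 = 52
  P[8]: 44 + 19 = 63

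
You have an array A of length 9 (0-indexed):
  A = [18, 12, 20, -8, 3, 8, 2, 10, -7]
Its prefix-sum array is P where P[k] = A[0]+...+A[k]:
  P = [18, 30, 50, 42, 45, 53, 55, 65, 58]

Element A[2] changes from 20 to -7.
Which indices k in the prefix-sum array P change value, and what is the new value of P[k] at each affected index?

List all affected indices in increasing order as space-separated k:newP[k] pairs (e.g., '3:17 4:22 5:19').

Answer: 2:23 3:15 4:18 5:26 6:28 7:38 8:31

Derivation:
P[k] = A[0] + ... + A[k]
P[k] includes A[2] iff k >= 2
Affected indices: 2, 3, ..., 8; delta = -27
  P[2]: 50 + -27 = 23
  P[3]: 42 + -27 = 15
  P[4]: 45 + -27 = 18
  P[5]: 53 + -27 = 26
  P[6]: 55 + -27 = 28
  P[7]: 65 + -27 = 38
  P[8]: 58 + -27 = 31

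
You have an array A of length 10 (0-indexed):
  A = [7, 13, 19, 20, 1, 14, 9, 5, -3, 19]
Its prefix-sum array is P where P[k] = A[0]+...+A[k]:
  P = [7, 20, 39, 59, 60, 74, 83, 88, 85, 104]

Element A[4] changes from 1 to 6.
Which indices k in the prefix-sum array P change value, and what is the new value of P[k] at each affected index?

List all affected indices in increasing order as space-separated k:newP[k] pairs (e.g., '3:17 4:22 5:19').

Answer: 4:65 5:79 6:88 7:93 8:90 9:109

Derivation:
P[k] = A[0] + ... + A[k]
P[k] includes A[4] iff k >= 4
Affected indices: 4, 5, ..., 9; delta = 5
  P[4]: 60 + 5 = 65
  P[5]: 74 + 5 = 79
  P[6]: 83 + 5 = 88
  P[7]: 88 + 5 = 93
  P[8]: 85 + 5 = 90
  P[9]: 104 + 5 = 109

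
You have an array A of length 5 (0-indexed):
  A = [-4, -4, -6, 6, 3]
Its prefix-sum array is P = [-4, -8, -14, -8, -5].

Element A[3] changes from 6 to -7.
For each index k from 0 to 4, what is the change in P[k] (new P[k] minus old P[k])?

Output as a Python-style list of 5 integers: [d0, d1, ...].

Answer: [0, 0, 0, -13, -13]

Derivation:
Element change: A[3] 6 -> -7, delta = -13
For k < 3: P[k] unchanged, delta_P[k] = 0
For k >= 3: P[k] shifts by exactly -13
Delta array: [0, 0, 0, -13, -13]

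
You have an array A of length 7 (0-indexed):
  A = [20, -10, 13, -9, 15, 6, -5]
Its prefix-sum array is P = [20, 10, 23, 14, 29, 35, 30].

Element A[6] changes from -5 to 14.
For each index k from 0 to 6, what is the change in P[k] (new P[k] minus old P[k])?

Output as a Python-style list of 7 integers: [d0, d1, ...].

Answer: [0, 0, 0, 0, 0, 0, 19]

Derivation:
Element change: A[6] -5 -> 14, delta = 19
For k < 6: P[k] unchanged, delta_P[k] = 0
For k >= 6: P[k] shifts by exactly 19
Delta array: [0, 0, 0, 0, 0, 0, 19]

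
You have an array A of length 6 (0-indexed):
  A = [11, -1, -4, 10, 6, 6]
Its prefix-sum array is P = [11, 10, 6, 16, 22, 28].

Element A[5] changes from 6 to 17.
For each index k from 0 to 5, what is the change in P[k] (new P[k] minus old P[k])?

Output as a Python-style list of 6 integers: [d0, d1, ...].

Element change: A[5] 6 -> 17, delta = 11
For k < 5: P[k] unchanged, delta_P[k] = 0
For k >= 5: P[k] shifts by exactly 11
Delta array: [0, 0, 0, 0, 0, 11]

Answer: [0, 0, 0, 0, 0, 11]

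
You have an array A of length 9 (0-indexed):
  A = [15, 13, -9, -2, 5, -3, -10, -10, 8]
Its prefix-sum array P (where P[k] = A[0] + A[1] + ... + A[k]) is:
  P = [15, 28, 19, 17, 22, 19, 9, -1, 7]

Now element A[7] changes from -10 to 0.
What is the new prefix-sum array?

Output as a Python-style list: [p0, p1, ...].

Change: A[7] -10 -> 0, delta = 10
P[k] for k < 7: unchanged (A[7] not included)
P[k] for k >= 7: shift by delta = 10
  P[0] = 15 + 0 = 15
  P[1] = 28 + 0 = 28
  P[2] = 19 + 0 = 19
  P[3] = 17 + 0 = 17
  P[4] = 22 + 0 = 22
  P[5] = 19 + 0 = 19
  P[6] = 9 + 0 = 9
  P[7] = -1 + 10 = 9
  P[8] = 7 + 10 = 17

Answer: [15, 28, 19, 17, 22, 19, 9, 9, 17]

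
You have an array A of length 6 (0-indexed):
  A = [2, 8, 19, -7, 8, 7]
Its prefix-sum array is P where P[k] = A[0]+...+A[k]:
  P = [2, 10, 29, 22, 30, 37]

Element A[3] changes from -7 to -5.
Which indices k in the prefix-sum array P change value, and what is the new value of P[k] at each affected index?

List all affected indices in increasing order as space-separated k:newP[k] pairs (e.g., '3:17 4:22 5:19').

P[k] = A[0] + ... + A[k]
P[k] includes A[3] iff k >= 3
Affected indices: 3, 4, ..., 5; delta = 2
  P[3]: 22 + 2 = 24
  P[4]: 30 + 2 = 32
  P[5]: 37 + 2 = 39

Answer: 3:24 4:32 5:39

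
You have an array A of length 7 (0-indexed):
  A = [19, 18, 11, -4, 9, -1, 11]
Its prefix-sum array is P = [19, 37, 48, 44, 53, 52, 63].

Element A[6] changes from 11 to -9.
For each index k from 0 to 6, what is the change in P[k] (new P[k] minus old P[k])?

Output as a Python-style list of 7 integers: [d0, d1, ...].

Answer: [0, 0, 0, 0, 0, 0, -20]

Derivation:
Element change: A[6] 11 -> -9, delta = -20
For k < 6: P[k] unchanged, delta_P[k] = 0
For k >= 6: P[k] shifts by exactly -20
Delta array: [0, 0, 0, 0, 0, 0, -20]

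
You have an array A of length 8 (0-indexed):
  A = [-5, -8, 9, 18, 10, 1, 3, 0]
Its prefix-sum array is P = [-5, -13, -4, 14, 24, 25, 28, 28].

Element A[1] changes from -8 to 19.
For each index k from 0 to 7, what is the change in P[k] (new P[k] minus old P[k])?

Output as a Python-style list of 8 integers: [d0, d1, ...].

Answer: [0, 27, 27, 27, 27, 27, 27, 27]

Derivation:
Element change: A[1] -8 -> 19, delta = 27
For k < 1: P[k] unchanged, delta_P[k] = 0
For k >= 1: P[k] shifts by exactly 27
Delta array: [0, 27, 27, 27, 27, 27, 27, 27]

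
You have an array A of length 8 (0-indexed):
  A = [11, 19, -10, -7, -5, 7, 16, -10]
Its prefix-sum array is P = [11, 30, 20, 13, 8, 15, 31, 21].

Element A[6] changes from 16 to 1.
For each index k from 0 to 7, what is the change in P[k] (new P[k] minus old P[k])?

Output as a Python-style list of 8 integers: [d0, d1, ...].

Element change: A[6] 16 -> 1, delta = -15
For k < 6: P[k] unchanged, delta_P[k] = 0
For k >= 6: P[k] shifts by exactly -15
Delta array: [0, 0, 0, 0, 0, 0, -15, -15]

Answer: [0, 0, 0, 0, 0, 0, -15, -15]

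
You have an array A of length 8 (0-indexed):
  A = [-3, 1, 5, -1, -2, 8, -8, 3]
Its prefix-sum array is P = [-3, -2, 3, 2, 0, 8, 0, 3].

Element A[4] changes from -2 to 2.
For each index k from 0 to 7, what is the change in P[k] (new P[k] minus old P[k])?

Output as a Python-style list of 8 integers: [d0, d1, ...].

Element change: A[4] -2 -> 2, delta = 4
For k < 4: P[k] unchanged, delta_P[k] = 0
For k >= 4: P[k] shifts by exactly 4
Delta array: [0, 0, 0, 0, 4, 4, 4, 4]

Answer: [0, 0, 0, 0, 4, 4, 4, 4]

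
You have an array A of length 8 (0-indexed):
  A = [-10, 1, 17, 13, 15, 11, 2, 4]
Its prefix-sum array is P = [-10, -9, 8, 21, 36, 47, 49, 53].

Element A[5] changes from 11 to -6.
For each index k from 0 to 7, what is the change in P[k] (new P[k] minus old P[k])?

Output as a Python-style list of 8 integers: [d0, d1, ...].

Answer: [0, 0, 0, 0, 0, -17, -17, -17]

Derivation:
Element change: A[5] 11 -> -6, delta = -17
For k < 5: P[k] unchanged, delta_P[k] = 0
For k >= 5: P[k] shifts by exactly -17
Delta array: [0, 0, 0, 0, 0, -17, -17, -17]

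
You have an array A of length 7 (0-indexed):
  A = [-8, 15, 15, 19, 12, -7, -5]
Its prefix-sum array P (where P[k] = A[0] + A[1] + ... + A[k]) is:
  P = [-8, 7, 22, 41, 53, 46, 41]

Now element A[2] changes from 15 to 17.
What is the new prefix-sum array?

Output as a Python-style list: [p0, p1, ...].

Answer: [-8, 7, 24, 43, 55, 48, 43]

Derivation:
Change: A[2] 15 -> 17, delta = 2
P[k] for k < 2: unchanged (A[2] not included)
P[k] for k >= 2: shift by delta = 2
  P[0] = -8 + 0 = -8
  P[1] = 7 + 0 = 7
  P[2] = 22 + 2 = 24
  P[3] = 41 + 2 = 43
  P[4] = 53 + 2 = 55
  P[5] = 46 + 2 = 48
  P[6] = 41 + 2 = 43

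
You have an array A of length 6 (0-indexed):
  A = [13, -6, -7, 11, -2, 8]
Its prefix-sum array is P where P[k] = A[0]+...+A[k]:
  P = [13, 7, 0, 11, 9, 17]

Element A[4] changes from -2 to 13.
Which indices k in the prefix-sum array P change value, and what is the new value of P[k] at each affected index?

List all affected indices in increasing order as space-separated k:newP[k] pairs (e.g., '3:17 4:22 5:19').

P[k] = A[0] + ... + A[k]
P[k] includes A[4] iff k >= 4
Affected indices: 4, 5, ..., 5; delta = 15
  P[4]: 9 + 15 = 24
  P[5]: 17 + 15 = 32

Answer: 4:24 5:32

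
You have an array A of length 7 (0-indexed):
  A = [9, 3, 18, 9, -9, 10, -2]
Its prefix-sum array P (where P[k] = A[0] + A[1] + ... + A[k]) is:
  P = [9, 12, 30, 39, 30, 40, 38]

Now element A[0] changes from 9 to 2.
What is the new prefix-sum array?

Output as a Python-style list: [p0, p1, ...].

Answer: [2, 5, 23, 32, 23, 33, 31]

Derivation:
Change: A[0] 9 -> 2, delta = -7
P[k] for k < 0: unchanged (A[0] not included)
P[k] for k >= 0: shift by delta = -7
  P[0] = 9 + -7 = 2
  P[1] = 12 + -7 = 5
  P[2] = 30 + -7 = 23
  P[3] = 39 + -7 = 32
  P[4] = 30 + -7 = 23
  P[5] = 40 + -7 = 33
  P[6] = 38 + -7 = 31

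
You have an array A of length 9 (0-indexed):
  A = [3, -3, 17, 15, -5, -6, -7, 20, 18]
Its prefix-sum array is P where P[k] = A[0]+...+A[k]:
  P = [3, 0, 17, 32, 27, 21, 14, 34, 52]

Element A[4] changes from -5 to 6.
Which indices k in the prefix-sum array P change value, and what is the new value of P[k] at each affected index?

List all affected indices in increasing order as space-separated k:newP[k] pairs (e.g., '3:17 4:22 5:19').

Answer: 4:38 5:32 6:25 7:45 8:63

Derivation:
P[k] = A[0] + ... + A[k]
P[k] includes A[4] iff k >= 4
Affected indices: 4, 5, ..., 8; delta = 11
  P[4]: 27 + 11 = 38
  P[5]: 21 + 11 = 32
  P[6]: 14 + 11 = 25
  P[7]: 34 + 11 = 45
  P[8]: 52 + 11 = 63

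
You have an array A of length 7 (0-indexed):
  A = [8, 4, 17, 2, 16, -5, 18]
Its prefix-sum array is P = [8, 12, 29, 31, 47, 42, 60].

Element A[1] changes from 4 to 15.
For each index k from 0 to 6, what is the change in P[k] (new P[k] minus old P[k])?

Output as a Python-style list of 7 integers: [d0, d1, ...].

Element change: A[1] 4 -> 15, delta = 11
For k < 1: P[k] unchanged, delta_P[k] = 0
For k >= 1: P[k] shifts by exactly 11
Delta array: [0, 11, 11, 11, 11, 11, 11]

Answer: [0, 11, 11, 11, 11, 11, 11]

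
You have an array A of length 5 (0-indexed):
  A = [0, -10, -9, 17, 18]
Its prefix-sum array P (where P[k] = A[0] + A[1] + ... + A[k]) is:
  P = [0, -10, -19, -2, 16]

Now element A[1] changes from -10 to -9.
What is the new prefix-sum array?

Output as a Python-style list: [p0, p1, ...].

Answer: [0, -9, -18, -1, 17]

Derivation:
Change: A[1] -10 -> -9, delta = 1
P[k] for k < 1: unchanged (A[1] not included)
P[k] for k >= 1: shift by delta = 1
  P[0] = 0 + 0 = 0
  P[1] = -10 + 1 = -9
  P[2] = -19 + 1 = -18
  P[3] = -2 + 1 = -1
  P[4] = 16 + 1 = 17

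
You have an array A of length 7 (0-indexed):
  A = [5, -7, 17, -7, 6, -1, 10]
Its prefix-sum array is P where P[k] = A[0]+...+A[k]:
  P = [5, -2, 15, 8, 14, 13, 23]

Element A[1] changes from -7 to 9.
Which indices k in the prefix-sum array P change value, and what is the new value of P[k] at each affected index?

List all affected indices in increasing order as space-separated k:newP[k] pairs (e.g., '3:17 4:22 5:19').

Answer: 1:14 2:31 3:24 4:30 5:29 6:39

Derivation:
P[k] = A[0] + ... + A[k]
P[k] includes A[1] iff k >= 1
Affected indices: 1, 2, ..., 6; delta = 16
  P[1]: -2 + 16 = 14
  P[2]: 15 + 16 = 31
  P[3]: 8 + 16 = 24
  P[4]: 14 + 16 = 30
  P[5]: 13 + 16 = 29
  P[6]: 23 + 16 = 39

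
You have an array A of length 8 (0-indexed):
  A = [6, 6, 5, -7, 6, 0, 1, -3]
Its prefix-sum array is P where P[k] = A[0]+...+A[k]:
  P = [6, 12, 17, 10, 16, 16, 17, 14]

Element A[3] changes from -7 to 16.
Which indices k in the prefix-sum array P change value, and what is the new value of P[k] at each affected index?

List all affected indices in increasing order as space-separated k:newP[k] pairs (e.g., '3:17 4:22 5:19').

Answer: 3:33 4:39 5:39 6:40 7:37

Derivation:
P[k] = A[0] + ... + A[k]
P[k] includes A[3] iff k >= 3
Affected indices: 3, 4, ..., 7; delta = 23
  P[3]: 10 + 23 = 33
  P[4]: 16 + 23 = 39
  P[5]: 16 + 23 = 39
  P[6]: 17 + 23 = 40
  P[7]: 14 + 23 = 37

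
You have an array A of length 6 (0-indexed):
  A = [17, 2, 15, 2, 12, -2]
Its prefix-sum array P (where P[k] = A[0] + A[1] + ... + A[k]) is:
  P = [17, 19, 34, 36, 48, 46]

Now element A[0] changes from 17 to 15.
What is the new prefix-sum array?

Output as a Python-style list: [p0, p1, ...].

Answer: [15, 17, 32, 34, 46, 44]

Derivation:
Change: A[0] 17 -> 15, delta = -2
P[k] for k < 0: unchanged (A[0] not included)
P[k] for k >= 0: shift by delta = -2
  P[0] = 17 + -2 = 15
  P[1] = 19 + -2 = 17
  P[2] = 34 + -2 = 32
  P[3] = 36 + -2 = 34
  P[4] = 48 + -2 = 46
  P[5] = 46 + -2 = 44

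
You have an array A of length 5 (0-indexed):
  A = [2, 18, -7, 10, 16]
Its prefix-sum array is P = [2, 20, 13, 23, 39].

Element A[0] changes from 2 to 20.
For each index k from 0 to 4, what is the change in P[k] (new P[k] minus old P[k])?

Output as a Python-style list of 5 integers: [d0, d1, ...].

Element change: A[0] 2 -> 20, delta = 18
For k < 0: P[k] unchanged, delta_P[k] = 0
For k >= 0: P[k] shifts by exactly 18
Delta array: [18, 18, 18, 18, 18]

Answer: [18, 18, 18, 18, 18]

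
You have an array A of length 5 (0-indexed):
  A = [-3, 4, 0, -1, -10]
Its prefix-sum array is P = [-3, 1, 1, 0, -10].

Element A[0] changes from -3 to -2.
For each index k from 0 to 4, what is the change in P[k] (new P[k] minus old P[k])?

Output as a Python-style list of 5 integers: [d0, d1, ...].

Answer: [1, 1, 1, 1, 1]

Derivation:
Element change: A[0] -3 -> -2, delta = 1
For k < 0: P[k] unchanged, delta_P[k] = 0
For k >= 0: P[k] shifts by exactly 1
Delta array: [1, 1, 1, 1, 1]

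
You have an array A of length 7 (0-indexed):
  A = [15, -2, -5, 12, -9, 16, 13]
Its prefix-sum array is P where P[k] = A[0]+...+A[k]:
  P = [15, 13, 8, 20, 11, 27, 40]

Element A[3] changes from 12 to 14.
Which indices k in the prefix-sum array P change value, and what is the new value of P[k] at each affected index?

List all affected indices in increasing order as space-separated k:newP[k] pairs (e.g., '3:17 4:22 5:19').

Answer: 3:22 4:13 5:29 6:42

Derivation:
P[k] = A[0] + ... + A[k]
P[k] includes A[3] iff k >= 3
Affected indices: 3, 4, ..., 6; delta = 2
  P[3]: 20 + 2 = 22
  P[4]: 11 + 2 = 13
  P[5]: 27 + 2 = 29
  P[6]: 40 + 2 = 42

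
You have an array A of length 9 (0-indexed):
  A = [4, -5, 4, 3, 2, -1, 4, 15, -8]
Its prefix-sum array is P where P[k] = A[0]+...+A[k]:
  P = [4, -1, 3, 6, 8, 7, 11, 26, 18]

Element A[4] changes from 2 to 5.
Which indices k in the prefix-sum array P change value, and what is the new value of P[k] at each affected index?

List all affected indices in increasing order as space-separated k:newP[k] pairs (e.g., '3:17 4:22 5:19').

P[k] = A[0] + ... + A[k]
P[k] includes A[4] iff k >= 4
Affected indices: 4, 5, ..., 8; delta = 3
  P[4]: 8 + 3 = 11
  P[5]: 7 + 3 = 10
  P[6]: 11 + 3 = 14
  P[7]: 26 + 3 = 29
  P[8]: 18 + 3 = 21

Answer: 4:11 5:10 6:14 7:29 8:21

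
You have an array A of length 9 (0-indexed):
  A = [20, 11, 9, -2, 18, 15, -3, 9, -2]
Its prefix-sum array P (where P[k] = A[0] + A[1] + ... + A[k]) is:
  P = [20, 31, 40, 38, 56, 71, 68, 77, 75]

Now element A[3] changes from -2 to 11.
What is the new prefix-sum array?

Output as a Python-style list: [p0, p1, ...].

Change: A[3] -2 -> 11, delta = 13
P[k] for k < 3: unchanged (A[3] not included)
P[k] for k >= 3: shift by delta = 13
  P[0] = 20 + 0 = 20
  P[1] = 31 + 0 = 31
  P[2] = 40 + 0 = 40
  P[3] = 38 + 13 = 51
  P[4] = 56 + 13 = 69
  P[5] = 71 + 13 = 84
  P[6] = 68 + 13 = 81
  P[7] = 77 + 13 = 90
  P[8] = 75 + 13 = 88

Answer: [20, 31, 40, 51, 69, 84, 81, 90, 88]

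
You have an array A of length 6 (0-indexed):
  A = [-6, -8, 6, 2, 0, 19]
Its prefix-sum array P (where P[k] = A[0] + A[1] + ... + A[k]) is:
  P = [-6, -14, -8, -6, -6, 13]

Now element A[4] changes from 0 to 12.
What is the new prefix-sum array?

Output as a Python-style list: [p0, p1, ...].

Change: A[4] 0 -> 12, delta = 12
P[k] for k < 4: unchanged (A[4] not included)
P[k] for k >= 4: shift by delta = 12
  P[0] = -6 + 0 = -6
  P[1] = -14 + 0 = -14
  P[2] = -8 + 0 = -8
  P[3] = -6 + 0 = -6
  P[4] = -6 + 12 = 6
  P[5] = 13 + 12 = 25

Answer: [-6, -14, -8, -6, 6, 25]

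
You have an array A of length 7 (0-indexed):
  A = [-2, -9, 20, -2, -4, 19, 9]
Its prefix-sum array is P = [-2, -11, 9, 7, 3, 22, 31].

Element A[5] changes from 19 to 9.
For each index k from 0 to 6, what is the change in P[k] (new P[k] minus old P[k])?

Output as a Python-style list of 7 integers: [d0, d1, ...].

Answer: [0, 0, 0, 0, 0, -10, -10]

Derivation:
Element change: A[5] 19 -> 9, delta = -10
For k < 5: P[k] unchanged, delta_P[k] = 0
For k >= 5: P[k] shifts by exactly -10
Delta array: [0, 0, 0, 0, 0, -10, -10]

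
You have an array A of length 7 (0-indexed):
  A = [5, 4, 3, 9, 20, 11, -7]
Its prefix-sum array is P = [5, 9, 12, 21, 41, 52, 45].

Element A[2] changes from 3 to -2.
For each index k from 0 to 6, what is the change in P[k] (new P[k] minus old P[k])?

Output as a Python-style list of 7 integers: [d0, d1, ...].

Answer: [0, 0, -5, -5, -5, -5, -5]

Derivation:
Element change: A[2] 3 -> -2, delta = -5
For k < 2: P[k] unchanged, delta_P[k] = 0
For k >= 2: P[k] shifts by exactly -5
Delta array: [0, 0, -5, -5, -5, -5, -5]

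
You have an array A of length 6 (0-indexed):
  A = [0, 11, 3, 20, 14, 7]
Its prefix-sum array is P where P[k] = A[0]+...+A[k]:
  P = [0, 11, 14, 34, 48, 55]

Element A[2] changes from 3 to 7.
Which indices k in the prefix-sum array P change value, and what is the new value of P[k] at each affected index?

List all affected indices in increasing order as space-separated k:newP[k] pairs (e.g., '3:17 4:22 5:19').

Answer: 2:18 3:38 4:52 5:59

Derivation:
P[k] = A[0] + ... + A[k]
P[k] includes A[2] iff k >= 2
Affected indices: 2, 3, ..., 5; delta = 4
  P[2]: 14 + 4 = 18
  P[3]: 34 + 4 = 38
  P[4]: 48 + 4 = 52
  P[5]: 55 + 4 = 59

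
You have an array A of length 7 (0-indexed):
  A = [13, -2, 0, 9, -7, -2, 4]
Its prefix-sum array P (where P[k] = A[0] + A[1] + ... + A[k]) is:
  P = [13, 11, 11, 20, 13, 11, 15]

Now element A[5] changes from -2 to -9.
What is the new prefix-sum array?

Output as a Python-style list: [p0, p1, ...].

Answer: [13, 11, 11, 20, 13, 4, 8]

Derivation:
Change: A[5] -2 -> -9, delta = -7
P[k] for k < 5: unchanged (A[5] not included)
P[k] for k >= 5: shift by delta = -7
  P[0] = 13 + 0 = 13
  P[1] = 11 + 0 = 11
  P[2] = 11 + 0 = 11
  P[3] = 20 + 0 = 20
  P[4] = 13 + 0 = 13
  P[5] = 11 + -7 = 4
  P[6] = 15 + -7 = 8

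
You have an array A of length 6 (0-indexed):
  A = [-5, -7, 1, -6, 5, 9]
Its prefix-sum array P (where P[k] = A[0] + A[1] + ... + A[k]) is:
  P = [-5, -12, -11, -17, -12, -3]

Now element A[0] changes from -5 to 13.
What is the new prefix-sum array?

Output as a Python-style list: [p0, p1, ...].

Change: A[0] -5 -> 13, delta = 18
P[k] for k < 0: unchanged (A[0] not included)
P[k] for k >= 0: shift by delta = 18
  P[0] = -5 + 18 = 13
  P[1] = -12 + 18 = 6
  P[2] = -11 + 18 = 7
  P[3] = -17 + 18 = 1
  P[4] = -12 + 18 = 6
  P[5] = -3 + 18 = 15

Answer: [13, 6, 7, 1, 6, 15]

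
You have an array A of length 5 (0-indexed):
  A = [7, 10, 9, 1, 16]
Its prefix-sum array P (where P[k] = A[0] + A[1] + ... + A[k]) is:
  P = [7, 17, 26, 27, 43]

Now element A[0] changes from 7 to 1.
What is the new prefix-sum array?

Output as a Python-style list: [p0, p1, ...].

Change: A[0] 7 -> 1, delta = -6
P[k] for k < 0: unchanged (A[0] not included)
P[k] for k >= 0: shift by delta = -6
  P[0] = 7 + -6 = 1
  P[1] = 17 + -6 = 11
  P[2] = 26 + -6 = 20
  P[3] = 27 + -6 = 21
  P[4] = 43 + -6 = 37

Answer: [1, 11, 20, 21, 37]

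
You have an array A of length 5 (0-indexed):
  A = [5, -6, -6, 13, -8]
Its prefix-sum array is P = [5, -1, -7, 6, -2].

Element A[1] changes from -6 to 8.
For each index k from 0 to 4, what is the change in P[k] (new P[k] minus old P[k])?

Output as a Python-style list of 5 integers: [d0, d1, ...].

Answer: [0, 14, 14, 14, 14]

Derivation:
Element change: A[1] -6 -> 8, delta = 14
For k < 1: P[k] unchanged, delta_P[k] = 0
For k >= 1: P[k] shifts by exactly 14
Delta array: [0, 14, 14, 14, 14]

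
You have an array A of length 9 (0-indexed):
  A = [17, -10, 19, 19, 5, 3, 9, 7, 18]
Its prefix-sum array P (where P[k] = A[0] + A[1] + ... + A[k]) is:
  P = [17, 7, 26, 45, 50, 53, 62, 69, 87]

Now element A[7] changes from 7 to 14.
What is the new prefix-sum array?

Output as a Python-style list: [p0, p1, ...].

Answer: [17, 7, 26, 45, 50, 53, 62, 76, 94]

Derivation:
Change: A[7] 7 -> 14, delta = 7
P[k] for k < 7: unchanged (A[7] not included)
P[k] for k >= 7: shift by delta = 7
  P[0] = 17 + 0 = 17
  P[1] = 7 + 0 = 7
  P[2] = 26 + 0 = 26
  P[3] = 45 + 0 = 45
  P[4] = 50 + 0 = 50
  P[5] = 53 + 0 = 53
  P[6] = 62 + 0 = 62
  P[7] = 69 + 7 = 76
  P[8] = 87 + 7 = 94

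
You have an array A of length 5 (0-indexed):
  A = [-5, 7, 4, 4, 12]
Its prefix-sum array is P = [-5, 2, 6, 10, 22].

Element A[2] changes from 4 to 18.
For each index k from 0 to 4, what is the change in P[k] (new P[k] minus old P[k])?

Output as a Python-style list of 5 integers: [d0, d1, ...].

Answer: [0, 0, 14, 14, 14]

Derivation:
Element change: A[2] 4 -> 18, delta = 14
For k < 2: P[k] unchanged, delta_P[k] = 0
For k >= 2: P[k] shifts by exactly 14
Delta array: [0, 0, 14, 14, 14]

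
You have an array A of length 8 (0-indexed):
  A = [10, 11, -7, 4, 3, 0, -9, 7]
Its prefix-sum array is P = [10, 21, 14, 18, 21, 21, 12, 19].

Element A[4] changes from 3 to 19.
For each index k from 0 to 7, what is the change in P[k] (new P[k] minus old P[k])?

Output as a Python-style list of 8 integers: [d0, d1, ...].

Element change: A[4] 3 -> 19, delta = 16
For k < 4: P[k] unchanged, delta_P[k] = 0
For k >= 4: P[k] shifts by exactly 16
Delta array: [0, 0, 0, 0, 16, 16, 16, 16]

Answer: [0, 0, 0, 0, 16, 16, 16, 16]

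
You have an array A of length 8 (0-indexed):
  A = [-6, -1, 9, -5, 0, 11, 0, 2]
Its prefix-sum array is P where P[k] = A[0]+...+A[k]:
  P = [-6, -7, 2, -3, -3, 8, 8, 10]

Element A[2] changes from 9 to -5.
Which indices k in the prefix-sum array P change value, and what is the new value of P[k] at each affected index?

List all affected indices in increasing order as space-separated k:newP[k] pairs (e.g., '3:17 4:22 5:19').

Answer: 2:-12 3:-17 4:-17 5:-6 6:-6 7:-4

Derivation:
P[k] = A[0] + ... + A[k]
P[k] includes A[2] iff k >= 2
Affected indices: 2, 3, ..., 7; delta = -14
  P[2]: 2 + -14 = -12
  P[3]: -3 + -14 = -17
  P[4]: -3 + -14 = -17
  P[5]: 8 + -14 = -6
  P[6]: 8 + -14 = -6
  P[7]: 10 + -14 = -4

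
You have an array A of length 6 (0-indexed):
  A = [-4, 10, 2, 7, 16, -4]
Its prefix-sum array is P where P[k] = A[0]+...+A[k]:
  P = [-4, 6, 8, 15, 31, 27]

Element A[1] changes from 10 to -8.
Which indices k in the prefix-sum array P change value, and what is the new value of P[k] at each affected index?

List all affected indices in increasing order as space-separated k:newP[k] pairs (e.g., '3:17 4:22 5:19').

P[k] = A[0] + ... + A[k]
P[k] includes A[1] iff k >= 1
Affected indices: 1, 2, ..., 5; delta = -18
  P[1]: 6 + -18 = -12
  P[2]: 8 + -18 = -10
  P[3]: 15 + -18 = -3
  P[4]: 31 + -18 = 13
  P[5]: 27 + -18 = 9

Answer: 1:-12 2:-10 3:-3 4:13 5:9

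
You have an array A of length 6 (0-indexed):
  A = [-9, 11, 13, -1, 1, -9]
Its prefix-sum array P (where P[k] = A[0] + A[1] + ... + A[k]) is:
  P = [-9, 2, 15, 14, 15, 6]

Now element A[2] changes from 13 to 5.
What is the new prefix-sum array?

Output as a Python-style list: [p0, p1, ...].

Answer: [-9, 2, 7, 6, 7, -2]

Derivation:
Change: A[2] 13 -> 5, delta = -8
P[k] for k < 2: unchanged (A[2] not included)
P[k] for k >= 2: shift by delta = -8
  P[0] = -9 + 0 = -9
  P[1] = 2 + 0 = 2
  P[2] = 15 + -8 = 7
  P[3] = 14 + -8 = 6
  P[4] = 15 + -8 = 7
  P[5] = 6 + -8 = -2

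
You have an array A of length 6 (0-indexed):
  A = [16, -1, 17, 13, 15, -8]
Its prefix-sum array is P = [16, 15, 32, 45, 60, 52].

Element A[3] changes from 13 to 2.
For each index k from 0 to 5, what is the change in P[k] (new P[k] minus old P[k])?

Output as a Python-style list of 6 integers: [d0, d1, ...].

Element change: A[3] 13 -> 2, delta = -11
For k < 3: P[k] unchanged, delta_P[k] = 0
For k >= 3: P[k] shifts by exactly -11
Delta array: [0, 0, 0, -11, -11, -11]

Answer: [0, 0, 0, -11, -11, -11]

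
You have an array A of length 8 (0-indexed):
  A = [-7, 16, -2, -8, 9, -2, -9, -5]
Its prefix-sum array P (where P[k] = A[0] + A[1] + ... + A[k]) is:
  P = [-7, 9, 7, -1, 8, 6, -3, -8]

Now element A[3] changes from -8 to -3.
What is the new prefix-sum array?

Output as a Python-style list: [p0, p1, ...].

Answer: [-7, 9, 7, 4, 13, 11, 2, -3]

Derivation:
Change: A[3] -8 -> -3, delta = 5
P[k] for k < 3: unchanged (A[3] not included)
P[k] for k >= 3: shift by delta = 5
  P[0] = -7 + 0 = -7
  P[1] = 9 + 0 = 9
  P[2] = 7 + 0 = 7
  P[3] = -1 + 5 = 4
  P[4] = 8 + 5 = 13
  P[5] = 6 + 5 = 11
  P[6] = -3 + 5 = 2
  P[7] = -8 + 5 = -3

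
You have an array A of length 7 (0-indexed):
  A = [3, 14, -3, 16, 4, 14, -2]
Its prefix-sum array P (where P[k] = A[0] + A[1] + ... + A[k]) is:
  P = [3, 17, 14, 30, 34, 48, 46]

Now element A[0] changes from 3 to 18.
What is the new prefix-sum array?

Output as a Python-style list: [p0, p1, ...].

Change: A[0] 3 -> 18, delta = 15
P[k] for k < 0: unchanged (A[0] not included)
P[k] for k >= 0: shift by delta = 15
  P[0] = 3 + 15 = 18
  P[1] = 17 + 15 = 32
  P[2] = 14 + 15 = 29
  P[3] = 30 + 15 = 45
  P[4] = 34 + 15 = 49
  P[5] = 48 + 15 = 63
  P[6] = 46 + 15 = 61

Answer: [18, 32, 29, 45, 49, 63, 61]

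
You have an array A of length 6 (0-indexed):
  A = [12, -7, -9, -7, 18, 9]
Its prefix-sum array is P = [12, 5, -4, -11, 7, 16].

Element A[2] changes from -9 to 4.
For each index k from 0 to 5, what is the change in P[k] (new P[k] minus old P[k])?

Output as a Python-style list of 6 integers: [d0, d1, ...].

Element change: A[2] -9 -> 4, delta = 13
For k < 2: P[k] unchanged, delta_P[k] = 0
For k >= 2: P[k] shifts by exactly 13
Delta array: [0, 0, 13, 13, 13, 13]

Answer: [0, 0, 13, 13, 13, 13]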